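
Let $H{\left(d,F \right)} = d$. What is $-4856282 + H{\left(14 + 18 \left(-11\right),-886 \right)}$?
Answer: $-4856466$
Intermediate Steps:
$-4856282 + H{\left(14 + 18 \left(-11\right),-886 \right)} = -4856282 + \left(14 + 18 \left(-11\right)\right) = -4856282 + \left(14 - 198\right) = -4856282 - 184 = -4856466$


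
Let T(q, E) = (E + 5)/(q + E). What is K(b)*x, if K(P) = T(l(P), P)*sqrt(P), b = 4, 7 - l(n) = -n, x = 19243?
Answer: 115458/5 ≈ 23092.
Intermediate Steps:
l(n) = 7 + n (l(n) = 7 - (-1)*n = 7 + n)
T(q, E) = (5 + E)/(E + q)
K(P) = sqrt(P)*(5 + P)/(7 + 2*P) (K(P) = ((5 + P)/(P + (7 + P)))*sqrt(P) = ((5 + P)/(7 + 2*P))*sqrt(P) = sqrt(P)*(5 + P)/(7 + 2*P))
K(b)*x = (sqrt(4)*(5 + 4)/(7 + 2*4))*19243 = (2*9/(7 + 8))*19243 = (2*9/15)*19243 = (2*(1/15)*9)*19243 = (6/5)*19243 = 115458/5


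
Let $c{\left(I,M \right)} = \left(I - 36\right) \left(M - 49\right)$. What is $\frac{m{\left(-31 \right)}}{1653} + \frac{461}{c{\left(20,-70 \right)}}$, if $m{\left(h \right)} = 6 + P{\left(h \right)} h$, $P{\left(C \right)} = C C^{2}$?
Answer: $\frac{1759157441}{3147312} \approx 558.94$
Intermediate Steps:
$P{\left(C \right)} = C^{3}$
$c{\left(I,M \right)} = \left(-49 + M\right) \left(-36 + I\right)$ ($c{\left(I,M \right)} = \left(-36 + I\right) \left(-49 + M\right) = \left(-49 + M\right) \left(-36 + I\right)$)
$m{\left(h \right)} = 6 + h^{4}$ ($m{\left(h \right)} = 6 + h^{3} h = 6 + h^{4}$)
$\frac{m{\left(-31 \right)}}{1653} + \frac{461}{c{\left(20,-70 \right)}} = \frac{6 + \left(-31\right)^{4}}{1653} + \frac{461}{1764 - 980 - -2520 + 20 \left(-70\right)} = \left(6 + 923521\right) \frac{1}{1653} + \frac{461}{1764 - 980 + 2520 - 1400} = 923527 \cdot \frac{1}{1653} + \frac{461}{1904} = \frac{923527}{1653} + 461 \cdot \frac{1}{1904} = \frac{923527}{1653} + \frac{461}{1904} = \frac{1759157441}{3147312}$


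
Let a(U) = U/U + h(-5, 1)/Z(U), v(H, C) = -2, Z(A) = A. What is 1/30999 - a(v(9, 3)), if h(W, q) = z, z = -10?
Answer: -185993/30999 ≈ -6.0000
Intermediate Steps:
h(W, q) = -10
a(U) = 1 - 10/U (a(U) = U/U - 10/U = 1 - 10/U)
1/30999 - a(v(9, 3)) = 1/30999 - (-10 - 2)/(-2) = 1/30999 - (-1)*(-12)/2 = 1/30999 - 1*6 = 1/30999 - 6 = -185993/30999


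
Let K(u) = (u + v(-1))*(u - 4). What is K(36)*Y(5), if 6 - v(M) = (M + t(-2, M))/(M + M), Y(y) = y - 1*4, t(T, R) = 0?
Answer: 1328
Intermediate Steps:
Y(y) = -4 + y (Y(y) = y - 4 = -4 + y)
v(M) = 11/2 (v(M) = 6 - (M + 0)/(M + M) = 6 - M/(2*M) = 6 - M*1/(2*M) = 6 - 1*½ = 6 - ½ = 11/2)
K(u) = (-4 + u)*(11/2 + u) (K(u) = (u + 11/2)*(u - 4) = (11/2 + u)*(-4 + u) = (-4 + u)*(11/2 + u))
K(36)*Y(5) = (-22 + 36² + (3/2)*36)*(-4 + 5) = (-22 + 1296 + 54)*1 = 1328*1 = 1328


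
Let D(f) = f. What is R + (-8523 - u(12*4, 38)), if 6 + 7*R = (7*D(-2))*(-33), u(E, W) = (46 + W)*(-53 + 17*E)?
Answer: -507849/7 ≈ -72550.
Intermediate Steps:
u(E, W) = (-53 + 17*E)*(46 + W)
R = 456/7 (R = -6/7 + ((7*(-2))*(-33))/7 = -6/7 + (-14*(-33))/7 = -6/7 + (⅐)*462 = -6/7 + 66 = 456/7 ≈ 65.143)
R + (-8523 - u(12*4, 38)) = 456/7 + (-8523 - (-2438 - 53*38 + 782*(12*4) + 17*(12*4)*38)) = 456/7 + (-8523 - (-2438 - 2014 + 782*48 + 17*48*38)) = 456/7 + (-8523 - (-2438 - 2014 + 37536 + 31008)) = 456/7 + (-8523 - 1*64092) = 456/7 + (-8523 - 64092) = 456/7 - 72615 = -507849/7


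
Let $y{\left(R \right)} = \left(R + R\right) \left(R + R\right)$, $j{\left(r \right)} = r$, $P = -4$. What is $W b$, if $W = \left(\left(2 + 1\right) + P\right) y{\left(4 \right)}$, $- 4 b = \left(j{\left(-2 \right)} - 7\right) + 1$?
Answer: $-128$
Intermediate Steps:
$y{\left(R \right)} = 4 R^{2}$ ($y{\left(R \right)} = 2 R 2 R = 4 R^{2}$)
$b = 2$ ($b = - \frac{\left(-2 - 7\right) + 1}{4} = - \frac{-9 + 1}{4} = \left(- \frac{1}{4}\right) \left(-8\right) = 2$)
$W = -64$ ($W = \left(\left(2 + 1\right) - 4\right) 4 \cdot 4^{2} = \left(3 - 4\right) 4 \cdot 16 = \left(-1\right) 64 = -64$)
$W b = \left(-64\right) 2 = -128$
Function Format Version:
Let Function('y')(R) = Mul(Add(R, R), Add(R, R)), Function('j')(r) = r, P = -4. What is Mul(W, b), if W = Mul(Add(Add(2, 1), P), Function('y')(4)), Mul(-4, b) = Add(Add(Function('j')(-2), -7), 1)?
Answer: -128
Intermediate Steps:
Function('y')(R) = Mul(4, Pow(R, 2)) (Function('y')(R) = Mul(Mul(2, R), Mul(2, R)) = Mul(4, Pow(R, 2)))
b = 2 (b = Mul(Rational(-1, 4), Add(Add(-2, -7), 1)) = Mul(Rational(-1, 4), Add(-9, 1)) = Mul(Rational(-1, 4), -8) = 2)
W = -64 (W = Mul(Add(Add(2, 1), -4), Mul(4, Pow(4, 2))) = Mul(Add(3, -4), Mul(4, 16)) = Mul(-1, 64) = -64)
Mul(W, b) = Mul(-64, 2) = -128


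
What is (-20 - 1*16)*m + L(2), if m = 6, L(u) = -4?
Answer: -220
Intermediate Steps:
(-20 - 1*16)*m + L(2) = (-20 - 1*16)*6 - 4 = (-20 - 16)*6 - 4 = -36*6 - 4 = -216 - 4 = -220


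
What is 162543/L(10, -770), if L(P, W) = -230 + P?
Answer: -162543/220 ≈ -738.83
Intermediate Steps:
162543/L(10, -770) = 162543/(-230 + 10) = 162543/(-220) = 162543*(-1/220) = -162543/220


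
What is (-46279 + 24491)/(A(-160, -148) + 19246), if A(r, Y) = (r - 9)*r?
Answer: -10894/23143 ≈ -0.47073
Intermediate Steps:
A(r, Y) = r*(-9 + r) (A(r, Y) = (-9 + r)*r = r*(-9 + r))
(-46279 + 24491)/(A(-160, -148) + 19246) = (-46279 + 24491)/(-160*(-9 - 160) + 19246) = -21788/(-160*(-169) + 19246) = -21788/(27040 + 19246) = -21788/46286 = -21788*1/46286 = -10894/23143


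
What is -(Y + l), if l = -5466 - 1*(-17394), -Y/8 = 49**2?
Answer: 7280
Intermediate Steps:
Y = -19208 (Y = -8*49**2 = -8*2401 = -19208)
l = 11928 (l = -5466 + 17394 = 11928)
-(Y + l) = -(-19208 + 11928) = -1*(-7280) = 7280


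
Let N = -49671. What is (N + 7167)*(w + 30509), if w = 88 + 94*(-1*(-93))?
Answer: -1672064856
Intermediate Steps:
w = 8830 (w = 88 + 94*93 = 88 + 8742 = 8830)
(N + 7167)*(w + 30509) = (-49671 + 7167)*(8830 + 30509) = -42504*39339 = -1672064856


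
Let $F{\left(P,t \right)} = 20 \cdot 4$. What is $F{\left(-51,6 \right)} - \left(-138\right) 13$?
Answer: $1874$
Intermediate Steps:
$F{\left(P,t \right)} = 80$
$F{\left(-51,6 \right)} - \left(-138\right) 13 = 80 - \left(-138\right) 13 = 80 - -1794 = 80 + 1794 = 1874$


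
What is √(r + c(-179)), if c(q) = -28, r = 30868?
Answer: 2*√7710 ≈ 175.61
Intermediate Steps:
√(r + c(-179)) = √(30868 - 28) = √30840 = 2*√7710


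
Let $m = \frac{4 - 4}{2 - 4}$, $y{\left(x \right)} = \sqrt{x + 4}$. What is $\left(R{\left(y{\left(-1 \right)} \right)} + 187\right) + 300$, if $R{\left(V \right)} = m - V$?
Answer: $487 - \sqrt{3} \approx 485.27$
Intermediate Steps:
$y{\left(x \right)} = \sqrt{4 + x}$
$m = 0$ ($m = \frac{0}{-2} = 0 \left(- \frac{1}{2}\right) = 0$)
$R{\left(V \right)} = - V$ ($R{\left(V \right)} = 0 - V = - V$)
$\left(R{\left(y{\left(-1 \right)} \right)} + 187\right) + 300 = \left(- \sqrt{4 - 1} + 187\right) + 300 = \left(- \sqrt{3} + 187\right) + 300 = \left(187 - \sqrt{3}\right) + 300 = 487 - \sqrt{3}$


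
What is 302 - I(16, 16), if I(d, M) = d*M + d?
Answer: 30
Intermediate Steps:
I(d, M) = d + M*d (I(d, M) = M*d + d = d + M*d)
302 - I(16, 16) = 302 - 16*(1 + 16) = 302 - 16*17 = 302 - 1*272 = 302 - 272 = 30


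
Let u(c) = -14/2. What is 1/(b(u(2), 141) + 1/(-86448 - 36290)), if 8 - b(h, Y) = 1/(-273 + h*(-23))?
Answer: 981904/7863991 ≈ 0.12486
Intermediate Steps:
u(c) = -7 (u(c) = -14*½ = -7)
b(h, Y) = 8 - 1/(-273 - 23*h) (b(h, Y) = 8 - 1/(-273 + h*(-23)) = 8 - 1/(-273 - 23*h))
1/(b(u(2), 141) + 1/(-86448 - 36290)) = 1/(23*(95 + 8*(-7))/(273 + 23*(-7)) + 1/(-86448 - 36290)) = 1/(23*(95 - 56)/(273 - 161) + 1/(-122738)) = 1/(23*39/112 - 1/122738) = 1/(23*(1/112)*39 - 1/122738) = 1/(897/112 - 1/122738) = 1/(7863991/981904) = 981904/7863991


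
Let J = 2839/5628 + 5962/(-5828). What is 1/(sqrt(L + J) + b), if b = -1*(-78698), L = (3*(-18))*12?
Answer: 645323285208/50785657217148703 - 2*I*sqrt(10901586196100481)/50785657217148703 ≈ 1.2707e-5 - 4.1118e-9*I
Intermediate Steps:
L = -648 (L = -54*12 = -648)
J = -4252111/8199996 (J = 2839*(1/5628) + 5962*(-1/5828) = 2839/5628 - 2981/2914 = -4252111/8199996 ≈ -0.51855)
b = 78698
1/(sqrt(L + J) + b) = 1/(sqrt(-648 - 4252111/8199996) + 78698) = 1/(sqrt(-5317849519/8199996) + 78698) = 1/(I*sqrt(10901586196100481)/4099998 + 78698) = 1/(78698 + I*sqrt(10901586196100481)/4099998)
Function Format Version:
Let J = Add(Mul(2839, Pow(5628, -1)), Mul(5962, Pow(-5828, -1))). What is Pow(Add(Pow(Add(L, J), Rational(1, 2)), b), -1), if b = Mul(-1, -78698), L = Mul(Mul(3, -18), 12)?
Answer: Add(Rational(645323285208, 50785657217148703), Mul(Rational(-2, 50785657217148703), I, Pow(10901586196100481, Rational(1, 2)))) ≈ Add(1.2707e-5, Mul(-4.1118e-9, I))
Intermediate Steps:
L = -648 (L = Mul(-54, 12) = -648)
J = Rational(-4252111, 8199996) (J = Add(Mul(2839, Rational(1, 5628)), Mul(5962, Rational(-1, 5828))) = Add(Rational(2839, 5628), Rational(-2981, 2914)) = Rational(-4252111, 8199996) ≈ -0.51855)
b = 78698
Pow(Add(Pow(Add(L, J), Rational(1, 2)), b), -1) = Pow(Add(Pow(Add(-648, Rational(-4252111, 8199996)), Rational(1, 2)), 78698), -1) = Pow(Add(Pow(Rational(-5317849519, 8199996), Rational(1, 2)), 78698), -1) = Pow(Add(Mul(Rational(1, 4099998), I, Pow(10901586196100481, Rational(1, 2))), 78698), -1) = Pow(Add(78698, Mul(Rational(1, 4099998), I, Pow(10901586196100481, Rational(1, 2)))), -1)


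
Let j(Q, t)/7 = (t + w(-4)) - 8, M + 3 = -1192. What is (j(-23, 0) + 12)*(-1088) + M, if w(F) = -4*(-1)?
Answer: 16213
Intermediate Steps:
M = -1195 (M = -3 - 1192 = -1195)
w(F) = 4
j(Q, t) = -28 + 7*t (j(Q, t) = 7*((t + 4) - 8) = 7*((4 + t) - 8) = 7*(-4 + t) = -28 + 7*t)
(j(-23, 0) + 12)*(-1088) + M = ((-28 + 7*0) + 12)*(-1088) - 1195 = ((-28 + 0) + 12)*(-1088) - 1195 = (-28 + 12)*(-1088) - 1195 = -16*(-1088) - 1195 = 17408 - 1195 = 16213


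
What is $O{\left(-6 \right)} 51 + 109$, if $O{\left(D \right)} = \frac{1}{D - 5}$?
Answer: $\frac{1148}{11} \approx 104.36$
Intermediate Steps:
$O{\left(D \right)} = \frac{1}{-5 + D}$
$O{\left(-6 \right)} 51 + 109 = \frac{1}{-5 - 6} \cdot 51 + 109 = \frac{1}{-11} \cdot 51 + 109 = \left(- \frac{1}{11}\right) 51 + 109 = - \frac{51}{11} + 109 = \frac{1148}{11}$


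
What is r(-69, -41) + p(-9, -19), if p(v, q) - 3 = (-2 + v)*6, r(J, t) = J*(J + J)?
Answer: 9459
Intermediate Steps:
r(J, t) = 2*J**2 (r(J, t) = J*(2*J) = 2*J**2)
p(v, q) = -9 + 6*v (p(v, q) = 3 + (-2 + v)*6 = 3 + (-12 + 6*v) = -9 + 6*v)
r(-69, -41) + p(-9, -19) = 2*(-69)**2 + (-9 + 6*(-9)) = 2*4761 + (-9 - 54) = 9522 - 63 = 9459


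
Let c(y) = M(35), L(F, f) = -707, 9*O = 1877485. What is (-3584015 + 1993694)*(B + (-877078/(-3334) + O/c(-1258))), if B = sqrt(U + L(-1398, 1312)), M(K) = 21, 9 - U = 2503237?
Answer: -1703048977676162/105021 - 4770963*I*sqrt(278215) ≈ -1.6216e+10 - 2.5165e+9*I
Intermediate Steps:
O = 1877485/9 (O = (1/9)*1877485 = 1877485/9 ≈ 2.0861e+5)
U = -2503228 (U = 9 - 1*2503237 = 9 - 2503237 = -2503228)
c(y) = 21
B = 3*I*sqrt(278215) (B = sqrt(-2503228 - 707) = sqrt(-2503935) = 3*I*sqrt(278215) ≈ 1582.4*I)
(-3584015 + 1993694)*(B + (-877078/(-3334) + O/c(-1258))) = (-3584015 + 1993694)*(3*I*sqrt(278215) + (-877078/(-3334) + (1877485/9)/21)) = -1590321*(3*I*sqrt(278215) + (-877078*(-1/3334) + (1877485/9)*(1/21))) = -1590321*(3*I*sqrt(278215) + (438539/1667 + 1877485/189)) = -1590321*(3*I*sqrt(278215) + 3212651366/315063) = -1590321*(3212651366/315063 + 3*I*sqrt(278215)) = -1703048977676162/105021 - 4770963*I*sqrt(278215)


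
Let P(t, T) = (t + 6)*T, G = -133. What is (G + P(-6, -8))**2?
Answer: 17689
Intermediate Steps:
P(t, T) = T*(6 + t) (P(t, T) = (6 + t)*T = T*(6 + t))
(G + P(-6, -8))**2 = (-133 - 8*(6 - 6))**2 = (-133 - 8*0)**2 = (-133 + 0)**2 = (-133)**2 = 17689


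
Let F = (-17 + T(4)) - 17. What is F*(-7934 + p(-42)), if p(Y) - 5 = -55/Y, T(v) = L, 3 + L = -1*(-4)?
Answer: 3662593/14 ≈ 2.6161e+5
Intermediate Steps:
L = 1 (L = -3 - 1*(-4) = -3 + 4 = 1)
T(v) = 1
p(Y) = 5 - 55/Y
F = -33 (F = (-17 + 1) - 17 = -16 - 17 = -33)
F*(-7934 + p(-42)) = -33*(-7934 + (5 - 55/(-42))) = -33*(-7934 + (5 - 55*(-1/42))) = -33*(-7934 + (5 + 55/42)) = -33*(-7934 + 265/42) = -33*(-332963/42) = 3662593/14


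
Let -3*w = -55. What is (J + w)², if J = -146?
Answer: 146689/9 ≈ 16299.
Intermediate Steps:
w = 55/3 (w = -⅓*(-55) = 55/3 ≈ 18.333)
(J + w)² = (-146 + 55/3)² = (-383/3)² = 146689/9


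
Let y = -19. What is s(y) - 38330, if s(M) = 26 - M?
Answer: -38285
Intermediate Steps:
s(y) - 38330 = (26 - 1*(-19)) - 38330 = (26 + 19) - 38330 = 45 - 38330 = -38285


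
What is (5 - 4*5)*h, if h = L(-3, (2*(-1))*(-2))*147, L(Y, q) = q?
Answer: -8820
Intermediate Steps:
h = 588 (h = ((2*(-1))*(-2))*147 = -2*(-2)*147 = 4*147 = 588)
(5 - 4*5)*h = (5 - 4*5)*588 = (5 - 20)*588 = -15*588 = -8820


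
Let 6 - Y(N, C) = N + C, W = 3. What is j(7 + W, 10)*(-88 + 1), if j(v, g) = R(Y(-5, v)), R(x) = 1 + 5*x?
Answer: -522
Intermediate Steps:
Y(N, C) = 6 - C - N (Y(N, C) = 6 - (N + C) = 6 - (C + N) = 6 + (-C - N) = 6 - C - N)
j(v, g) = 56 - 5*v (j(v, g) = 1 + 5*(6 - v - 1*(-5)) = 1 + 5*(6 - v + 5) = 1 + 5*(11 - v) = 1 + (55 - 5*v) = 56 - 5*v)
j(7 + W, 10)*(-88 + 1) = (56 - 5*(7 + 3))*(-88 + 1) = (56 - 5*10)*(-87) = (56 - 50)*(-87) = 6*(-87) = -522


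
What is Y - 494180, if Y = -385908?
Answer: -880088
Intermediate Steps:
Y - 494180 = -385908 - 494180 = -880088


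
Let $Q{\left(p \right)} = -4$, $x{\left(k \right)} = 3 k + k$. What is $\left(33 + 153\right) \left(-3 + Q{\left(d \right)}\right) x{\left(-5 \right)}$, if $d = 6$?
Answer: $26040$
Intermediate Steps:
$x{\left(k \right)} = 4 k$
$\left(33 + 153\right) \left(-3 + Q{\left(d \right)}\right) x{\left(-5 \right)} = \left(33 + 153\right) \left(-3 - 4\right) 4 \left(-5\right) = 186 \left(\left(-7\right) \left(-20\right)\right) = 186 \cdot 140 = 26040$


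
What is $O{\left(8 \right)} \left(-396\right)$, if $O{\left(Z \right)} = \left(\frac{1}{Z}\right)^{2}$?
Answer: $- \frac{99}{16} \approx -6.1875$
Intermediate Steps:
$O{\left(Z \right)} = \frac{1}{Z^{2}}$
$O{\left(8 \right)} \left(-396\right) = \frac{1}{64} \left(-396\right) = - \frac{99}{16}$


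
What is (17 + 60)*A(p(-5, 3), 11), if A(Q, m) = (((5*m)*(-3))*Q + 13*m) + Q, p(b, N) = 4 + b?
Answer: 23639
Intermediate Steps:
A(Q, m) = Q + 13*m - 15*Q*m (A(Q, m) = ((-15*m)*Q + 13*m) + Q = (-15*Q*m + 13*m) + Q = (13*m - 15*Q*m) + Q = Q + 13*m - 15*Q*m)
(17 + 60)*A(p(-5, 3), 11) = (17 + 60)*((4 - 5) + 13*11 - 15*(4 - 5)*11) = 77*(-1 + 143 - 15*(-1)*11) = 77*(-1 + 143 + 165) = 77*307 = 23639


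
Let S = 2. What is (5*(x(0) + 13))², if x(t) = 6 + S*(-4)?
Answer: 3025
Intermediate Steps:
x(t) = -2 (x(t) = 6 + 2*(-4) = 6 - 8 = -2)
(5*(x(0) + 13))² = (5*(-2 + 13))² = (5*11)² = 55² = 3025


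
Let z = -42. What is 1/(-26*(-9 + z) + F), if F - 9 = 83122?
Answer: 1/84457 ≈ 1.1840e-5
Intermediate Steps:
F = 83131 (F = 9 + 83122 = 83131)
1/(-26*(-9 + z) + F) = 1/(-26*(-9 - 42) + 83131) = 1/(-26*(-51) + 83131) = 1/(1326 + 83131) = 1/84457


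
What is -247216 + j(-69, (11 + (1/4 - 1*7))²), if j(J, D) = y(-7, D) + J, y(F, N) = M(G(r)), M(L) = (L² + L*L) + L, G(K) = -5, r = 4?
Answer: -247240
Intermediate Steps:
M(L) = L + 2*L² (M(L) = (L² + L²) + L = 2*L² + L = L + 2*L²)
y(F, N) = 45 (y(F, N) = -5*(1 + 2*(-5)) = -5*(1 - 10) = -5*(-9) = 45)
j(J, D) = 45 + J
-247216 + j(-69, (11 + (1/4 - 1*7))²) = -247216 + (45 - 69) = -247216 - 24 = -247240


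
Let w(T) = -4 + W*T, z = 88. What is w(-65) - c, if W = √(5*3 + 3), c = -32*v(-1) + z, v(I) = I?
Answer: -124 - 195*√2 ≈ -399.77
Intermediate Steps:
c = 120 (c = -32*(-1) + 88 = 32 + 88 = 120)
W = 3*√2 (W = √(15 + 3) = √18 = 3*√2 ≈ 4.2426)
w(T) = -4 + 3*T*√2 (w(T) = -4 + (3*√2)*T = -4 + 3*T*√2)
w(-65) - c = (-4 + 3*(-65)*√2) - 1*120 = (-4 - 195*√2) - 120 = -124 - 195*√2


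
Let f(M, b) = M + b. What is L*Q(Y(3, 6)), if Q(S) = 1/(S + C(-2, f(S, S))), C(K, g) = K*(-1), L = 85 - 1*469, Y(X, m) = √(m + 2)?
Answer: 192 - 192*√2 ≈ -79.529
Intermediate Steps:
Y(X, m) = √(2 + m)
L = -384 (L = 85 - 469 = -384)
C(K, g) = -K
Q(S) = 1/(2 + S) (Q(S) = 1/(S - 1*(-2)) = 1/(S + 2) = 1/(2 + S))
L*Q(Y(3, 6)) = -384/(2 + √(2 + 6)) = -384/(2 + √8) = -384/(2 + 2*√2)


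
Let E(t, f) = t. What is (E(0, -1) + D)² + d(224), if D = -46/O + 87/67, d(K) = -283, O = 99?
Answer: -12420471026/43996689 ≈ -282.30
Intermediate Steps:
D = 5531/6633 (D = -46/99 + 87/67 = 5531/6633 ≈ 0.83386)
(E(0, -1) + D)² + d(224) = (0 + 5531/6633)² - 283 = (5531/6633)² - 283 = 30591961/43996689 - 283 = -12420471026/43996689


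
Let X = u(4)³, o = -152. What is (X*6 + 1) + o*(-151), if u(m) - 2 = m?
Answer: 24249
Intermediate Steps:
u(m) = 2 + m
X = 216 (X = (2 + 4)³ = 6³ = 216)
(X*6 + 1) + o*(-151) = (216*6 + 1) - 152*(-151) = (1296 + 1) + 22952 = 1297 + 22952 = 24249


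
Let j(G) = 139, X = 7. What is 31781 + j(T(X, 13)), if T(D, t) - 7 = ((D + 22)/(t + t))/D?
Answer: 31920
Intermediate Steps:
T(D, t) = 7 + (22 + D)/(2*D*t) (T(D, t) = 7 + ((D + 22)/(t + t))/D = 7 + ((22 + D)/((2*t)))/D = 7 + ((22 + D)*(1/(2*t)))/D = 7 + ((22 + D)/(2*t))/D = 7 + (22 + D)/(2*D*t))
31781 + j(T(X, 13)) = 31781 + 139 = 31920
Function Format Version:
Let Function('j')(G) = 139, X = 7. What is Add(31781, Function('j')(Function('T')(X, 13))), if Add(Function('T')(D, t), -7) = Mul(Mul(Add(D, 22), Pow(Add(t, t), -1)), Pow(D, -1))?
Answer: 31920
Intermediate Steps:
Function('T')(D, t) = Add(7, Mul(Rational(1, 2), Pow(D, -1), Pow(t, -1), Add(22, D))) (Function('T')(D, t) = Add(7, Mul(Mul(Add(D, 22), Pow(Add(t, t), -1)), Pow(D, -1))) = Add(7, Mul(Mul(Add(22, D), Pow(Mul(2, t), -1)), Pow(D, -1))) = Add(7, Mul(Mul(Add(22, D), Mul(Rational(1, 2), Pow(t, -1))), Pow(D, -1))) = Add(7, Mul(Mul(Rational(1, 2), Pow(t, -1), Add(22, D)), Pow(D, -1))) = Add(7, Mul(Rational(1, 2), Pow(D, -1), Pow(t, -1), Add(22, D))))
Add(31781, Function('j')(Function('T')(X, 13))) = Add(31781, 139) = 31920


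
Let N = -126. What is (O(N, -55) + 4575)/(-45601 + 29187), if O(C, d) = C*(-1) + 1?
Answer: -2351/8207 ≈ -0.28646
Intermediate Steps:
O(C, d) = 1 - C (O(C, d) = -C + 1 = 1 - C)
(O(N, -55) + 4575)/(-45601 + 29187) = ((1 - 1*(-126)) + 4575)/(-45601 + 29187) = ((1 + 126) + 4575)/(-16414) = (127 + 4575)*(-1/16414) = 4702*(-1/16414) = -2351/8207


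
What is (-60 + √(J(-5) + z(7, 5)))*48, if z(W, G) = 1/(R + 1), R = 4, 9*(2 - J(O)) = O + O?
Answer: -2880 + 16*√745/5 ≈ -2792.7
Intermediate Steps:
J(O) = 2 - 2*O/9 (J(O) = 2 - (O + O)/9 = 2 - 2*O/9)
z(W, G) = ⅕ (z(W, G) = 1/(4 + 1) = 1/5 = ⅕)
(-60 + √(J(-5) + z(7, 5)))*48 = (-60 + √((2 - 2/9*(-5)) + ⅕))*48 = (-60 + √((2 + 10/9) + ⅕))*48 = (-60 + √(28/9 + ⅕))*48 = (-60 + √(149/45))*48 = (-60 + √745/15)*48 = -2880 + 16*√745/5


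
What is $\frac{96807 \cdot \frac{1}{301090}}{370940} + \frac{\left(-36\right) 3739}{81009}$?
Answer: $- \frac{1670379799357793}{1005288607724600} \approx -1.6616$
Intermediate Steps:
$\frac{96807 \cdot \frac{1}{301090}}{370940} + \frac{\left(-36\right) 3739}{81009} = 96807 \cdot \frac{1}{301090} \cdot \frac{1}{370940} - \frac{14956}{9001} = \frac{96807}{301090} \cdot \frac{1}{370940} - \frac{14956}{9001} = \frac{96807}{111686324600} - \frac{14956}{9001} = - \frac{1670379799357793}{1005288607724600}$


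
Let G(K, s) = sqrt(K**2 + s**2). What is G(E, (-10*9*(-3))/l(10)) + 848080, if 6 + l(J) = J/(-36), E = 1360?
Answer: 848080 + 20*sqrt(59102905)/113 ≈ 8.4944e+5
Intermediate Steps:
l(J) = -6 - J/36 (l(J) = -6 + J/(-36) = -6 + J*(-1/36) = -6 - J/36)
G(E, (-10*9*(-3))/l(10)) + 848080 = sqrt(1360**2 + ((-10*9*(-3))/(-6 - 1/36*10))**2) + 848080 = sqrt(1849600 + ((-90*(-3))/(-6 - 5/18))**2) + 848080 = sqrt(1849600 + (270/(-113/18))**2) + 848080 = sqrt(1849600 + (270*(-18/113))**2) + 848080 = sqrt(1849600 + (-4860/113)**2) + 848080 = sqrt(1849600 + 23619600/12769) + 848080 = sqrt(23641162000/12769) + 848080 = 20*sqrt(59102905)/113 + 848080 = 848080 + 20*sqrt(59102905)/113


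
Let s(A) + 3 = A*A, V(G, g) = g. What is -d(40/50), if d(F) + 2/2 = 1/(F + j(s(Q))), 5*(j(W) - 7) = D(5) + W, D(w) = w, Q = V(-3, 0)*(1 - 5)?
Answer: 36/41 ≈ 0.87805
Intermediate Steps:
Q = 0 (Q = 0*(1 - 5) = 0*(-4) = 0)
s(A) = -3 + A² (s(A) = -3 + A*A = -3 + A²)
j(W) = 8 + W/5 (j(W) = 7 + (5 + W)/5 = 7 + (1 + W/5) = 8 + W/5)
d(F) = -1 + 1/(37/5 + F) (d(F) = -1 + 1/(F + (8 + (-3 + 0²)/5)) = -1 + 1/(F + (8 + (-3 + 0)/5)) = -1 + 1/(F + (8 + (⅕)*(-3))) = -1 + 1/(F + (8 - ⅗)) = -1 + 1/(F + 37/5) = -1 + 1/(37/5 + F))
-d(40/50) = -(-32 - 200/50)/(37 + 5*(40/50)) = -(-32 - 200/50)/(37 + 5*(40*(1/50))) = -(-32 - 5*⅘)/(37 + 5*(⅘)) = -(-32 - 4)/(37 + 4) = -(-36)/41 = -1*(-36/41) = 36/41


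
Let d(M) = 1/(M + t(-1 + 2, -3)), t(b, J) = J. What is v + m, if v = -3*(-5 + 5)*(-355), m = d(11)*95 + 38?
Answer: 399/8 ≈ 49.875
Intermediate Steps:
d(M) = 1/(-3 + M) (d(M) = 1/(M - 3) = 1/(-3 + M))
m = 399/8 (m = 95/(-3 + 11) + 38 = 95/8 + 38 = 399/8 ≈ 49.875)
v = 0 (v = -3*0*(-355) = 0*(-355) = 0)
v + m = 0 + 399/8 = 399/8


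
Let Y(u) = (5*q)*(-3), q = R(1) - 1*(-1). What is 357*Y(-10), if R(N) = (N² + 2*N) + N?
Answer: -26775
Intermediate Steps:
R(N) = N² + 3*N
q = 5 (q = 1*(3 + 1) - 1*(-1) = 1*4 + 1 = 4 + 1 = 5)
Y(u) = -75 (Y(u) = (5*5)*(-3) = 25*(-3) = -75)
357*Y(-10) = 357*(-75) = -26775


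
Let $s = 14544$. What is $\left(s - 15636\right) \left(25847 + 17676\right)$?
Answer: $-47527116$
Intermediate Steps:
$\left(s - 15636\right) \left(25847 + 17676\right) = \left(14544 - 15636\right) \left(25847 + 17676\right) = \left(-1092\right) 43523 = -47527116$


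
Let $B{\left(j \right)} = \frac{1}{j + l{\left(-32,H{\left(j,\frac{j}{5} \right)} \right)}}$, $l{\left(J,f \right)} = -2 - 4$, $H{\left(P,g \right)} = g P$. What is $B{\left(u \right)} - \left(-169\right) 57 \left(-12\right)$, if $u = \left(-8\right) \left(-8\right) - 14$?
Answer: $- \frac{5086223}{44} \approx -1.156 \cdot 10^{5}$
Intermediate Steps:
$H{\left(P,g \right)} = P g$
$u = 50$ ($u = 64 - 14 = 50$)
$l{\left(J,f \right)} = -6$ ($l{\left(J,f \right)} = -2 - 4 = -6$)
$B{\left(j \right)} = \frac{1}{-6 + j}$ ($B{\left(j \right)} = \frac{1}{j - 6} = \frac{1}{-6 + j}$)
$B{\left(u \right)} - \left(-169\right) 57 \left(-12\right) = \frac{1}{-6 + 50} - \left(-169\right) 57 \left(-12\right) = \frac{1}{44} - \left(-9633\right) \left(-12\right) = \frac{1}{44} - 115596 = - \frac{5086223}{44}$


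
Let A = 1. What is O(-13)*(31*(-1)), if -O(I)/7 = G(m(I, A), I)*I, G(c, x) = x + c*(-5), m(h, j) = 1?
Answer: 50778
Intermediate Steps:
G(c, x) = x - 5*c
O(I) = -7*I*(-5 + I) (O(I) = -7*(I - 5*1)*I = -7*(I - 5)*I = -7*(-5 + I)*I = -7*I*(-5 + I))
O(-13)*(31*(-1)) = (7*(-13)*(5 - 1*(-13)))*(31*(-1)) = (7*(-13)*(5 + 13))*(-31) = (7*(-13)*18)*(-31) = -1638*(-31) = 50778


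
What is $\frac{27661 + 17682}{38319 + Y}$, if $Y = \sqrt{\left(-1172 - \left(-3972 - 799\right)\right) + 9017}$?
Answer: $\frac{1737498417}{1468333145} - \frac{90686 \sqrt{3154}}{1468333145} \approx 1.1798$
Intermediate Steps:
$Y = 2 \sqrt{3154}$ ($Y = \sqrt{\left(-1172 - \left(-3972 - 799\right)\right) + 9017} = \sqrt{\left(-1172 - -4771\right) + 9017} = \sqrt{\left(-1172 + 4771\right) + 9017} = \sqrt{3599 + 9017} = \sqrt{12616} = 2 \sqrt{3154} \approx 112.32$)
$\frac{27661 + 17682}{38319 + Y} = \frac{27661 + 17682}{38319 + 2 \sqrt{3154}} = \frac{45343}{38319 + 2 \sqrt{3154}}$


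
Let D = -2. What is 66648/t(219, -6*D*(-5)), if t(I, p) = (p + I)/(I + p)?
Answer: 66648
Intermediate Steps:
t(I, p) = 1 (t(I, p) = (I + p)/(I + p) = 1)
66648/t(219, -6*D*(-5)) = 66648/1 = 66648*1 = 66648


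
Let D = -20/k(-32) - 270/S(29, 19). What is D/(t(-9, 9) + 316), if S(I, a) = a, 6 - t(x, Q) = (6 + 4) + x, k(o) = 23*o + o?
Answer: -51745/1171008 ≈ -0.044188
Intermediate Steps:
k(o) = 24*o
t(x, Q) = -4 - x (t(x, Q) = 6 - ((6 + 4) + x) = 6 - (10 + x) = 6 + (-10 - x) = -4 - x)
D = -51745/3648 (D = -20/(24*(-32)) - 270/19 = -20/(-768) - 270*1/19 = -20*(-1/768) - 270/19 = 5/192 - 270/19 = -51745/3648 ≈ -14.184)
D/(t(-9, 9) + 316) = -51745/3648/((-4 - 1*(-9)) + 316) = -51745/3648/((-4 + 9) + 316) = -51745/3648/(5 + 316) = -51745/3648/321 = (1/321)*(-51745/3648) = -51745/1171008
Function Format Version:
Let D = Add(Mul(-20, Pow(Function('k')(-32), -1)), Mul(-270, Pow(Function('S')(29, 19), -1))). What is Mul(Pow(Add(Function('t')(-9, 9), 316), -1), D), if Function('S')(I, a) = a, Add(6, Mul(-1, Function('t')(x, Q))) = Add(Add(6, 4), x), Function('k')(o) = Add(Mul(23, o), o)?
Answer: Rational(-51745, 1171008) ≈ -0.044188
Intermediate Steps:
Function('k')(o) = Mul(24, o)
Function('t')(x, Q) = Add(-4, Mul(-1, x)) (Function('t')(x, Q) = Add(6, Mul(-1, Add(Add(6, 4), x))) = Add(6, Mul(-1, Add(10, x))) = Add(6, Add(-10, Mul(-1, x))) = Add(-4, Mul(-1, x)))
D = Rational(-51745, 3648) (D = Add(Mul(-20, Pow(Mul(24, -32), -1)), Mul(-270, Pow(19, -1))) = Add(Mul(-20, Pow(-768, -1)), Mul(-270, Rational(1, 19))) = Add(Mul(-20, Rational(-1, 768)), Rational(-270, 19)) = Add(Rational(5, 192), Rational(-270, 19)) = Rational(-51745, 3648) ≈ -14.184)
Mul(Pow(Add(Function('t')(-9, 9), 316), -1), D) = Mul(Pow(Add(Add(-4, Mul(-1, -9)), 316), -1), Rational(-51745, 3648)) = Mul(Pow(Add(Add(-4, 9), 316), -1), Rational(-51745, 3648)) = Mul(Pow(Add(5, 316), -1), Rational(-51745, 3648)) = Mul(Pow(321, -1), Rational(-51745, 3648)) = Mul(Rational(1, 321), Rational(-51745, 3648)) = Rational(-51745, 1171008)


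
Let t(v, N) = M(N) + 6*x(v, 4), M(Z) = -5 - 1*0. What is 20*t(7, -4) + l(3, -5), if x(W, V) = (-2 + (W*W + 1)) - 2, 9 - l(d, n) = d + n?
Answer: 5431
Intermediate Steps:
M(Z) = -5 (M(Z) = -5 + 0 = -5)
l(d, n) = 9 - d - n (l(d, n) = 9 - (d + n) = 9 + (-d - n) = 9 - d - n)
x(W, V) = -3 + W² (x(W, V) = (-2 + (W² + 1)) - 2 = (-2 + (1 + W²)) - 2 = (-1 + W²) - 2 = -3 + W²)
t(v, N) = -23 + 6*v² (t(v, N) = -5 + 6*(-3 + v²) = -5 + (-18 + 6*v²) = -23 + 6*v²)
20*t(7, -4) + l(3, -5) = 20*(-23 + 6*7²) + (9 - 1*3 - 1*(-5)) = 20*(-23 + 6*49) + (9 - 3 + 5) = 20*(-23 + 294) + 11 = 20*271 + 11 = 5420 + 11 = 5431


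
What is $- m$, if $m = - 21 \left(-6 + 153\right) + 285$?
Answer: $2802$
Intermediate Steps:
$m = -2802$ ($m = \left(-21\right) 147 + 285 = -3087 + 285 = -2802$)
$- m = \left(-1\right) \left(-2802\right) = 2802$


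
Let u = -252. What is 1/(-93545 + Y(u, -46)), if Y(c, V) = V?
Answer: -1/93591 ≈ -1.0685e-5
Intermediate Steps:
1/(-93545 + Y(u, -46)) = 1/(-93545 - 46) = 1/(-93591) = -1/93591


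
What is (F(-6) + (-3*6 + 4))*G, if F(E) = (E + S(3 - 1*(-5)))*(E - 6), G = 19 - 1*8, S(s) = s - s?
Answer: 638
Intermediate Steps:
S(s) = 0
G = 11 (G = 19 - 8 = 11)
F(E) = E*(-6 + E) (F(E) = (E + 0)*(E - 6) = E*(-6 + E))
(F(-6) + (-3*6 + 4))*G = (-6*(-6 - 6) + (-3*6 + 4))*11 = (-6*(-12) + (-18 + 4))*11 = (72 - 14)*11 = 58*11 = 638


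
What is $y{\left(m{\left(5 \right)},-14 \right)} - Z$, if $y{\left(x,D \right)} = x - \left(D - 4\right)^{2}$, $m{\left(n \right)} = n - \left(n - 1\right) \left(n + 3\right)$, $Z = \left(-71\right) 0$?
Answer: $-351$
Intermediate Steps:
$Z = 0$
$m{\left(n \right)} = n - \left(-1 + n\right) \left(3 + n\right)$
$y{\left(x,D \right)} = x - \left(-4 + D\right)^{2}$
$y{\left(m{\left(5 \right)},-14 \right)} - Z = \left(\left(3 - 5 - 5^{2}\right) - \left(-4 - 14\right)^{2}\right) - 0 = \left(\left(3 - 5 - 25\right) - \left(-18\right)^{2}\right) + 0 = \left(\left(3 - 5 - 25\right) - 324\right) + 0 = \left(-27 - 324\right) + 0 = -351 + 0 = -351$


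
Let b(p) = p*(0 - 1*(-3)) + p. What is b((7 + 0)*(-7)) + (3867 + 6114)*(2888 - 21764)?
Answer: -188401552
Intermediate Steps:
b(p) = 4*p (b(p) = p*(0 + 3) + p = p*3 + p = 3*p + p = 4*p)
b((7 + 0)*(-7)) + (3867 + 6114)*(2888 - 21764) = 4*((7 + 0)*(-7)) + (3867 + 6114)*(2888 - 21764) = 4*(7*(-7)) + 9981*(-18876) = 4*(-49) - 188401356 = -196 - 188401356 = -188401552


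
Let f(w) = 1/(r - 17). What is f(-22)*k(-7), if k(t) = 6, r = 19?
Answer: 3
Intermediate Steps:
f(w) = ½ (f(w) = 1/(19 - 17) = 1/2 = ½)
f(-22)*k(-7) = (½)*6 = 3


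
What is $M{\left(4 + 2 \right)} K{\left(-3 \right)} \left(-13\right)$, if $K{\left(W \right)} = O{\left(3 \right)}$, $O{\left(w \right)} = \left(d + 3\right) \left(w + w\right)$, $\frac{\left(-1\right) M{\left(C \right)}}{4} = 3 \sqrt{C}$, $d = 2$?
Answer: $4680 \sqrt{6} \approx 11464.0$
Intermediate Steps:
$M{\left(C \right)} = - 12 \sqrt{C}$ ($M{\left(C \right)} = - 4 \cdot 3 \sqrt{C} = - 12 \sqrt{C}$)
$O{\left(w \right)} = 10 w$ ($O{\left(w \right)} = \left(2 + 3\right) \left(w + w\right) = 5 \cdot 2 w = 10 w$)
$K{\left(W \right)} = 30$ ($K{\left(W \right)} = 10 \cdot 3 = 30$)
$M{\left(4 + 2 \right)} K{\left(-3 \right)} \left(-13\right) = - 12 \sqrt{4 + 2} \cdot 30 \left(-13\right) = - 12 \sqrt{6} \cdot 30 \left(-13\right) = - 360 \sqrt{6} \left(-13\right) = 4680 \sqrt{6}$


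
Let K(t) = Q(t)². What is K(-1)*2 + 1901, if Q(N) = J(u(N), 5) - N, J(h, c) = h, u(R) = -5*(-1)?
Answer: 1973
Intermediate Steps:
u(R) = 5
Q(N) = 5 - N
K(t) = (5 - t)²
K(-1)*2 + 1901 = (-5 - 1)²*2 + 1901 = (-6)²*2 + 1901 = 36*2 + 1901 = 72 + 1901 = 1973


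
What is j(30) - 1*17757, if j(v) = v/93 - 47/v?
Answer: -16515167/930 ≈ -17758.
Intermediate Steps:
j(v) = -47/v + v/93 (j(v) = v*(1/93) - 47/v = v/93 - 47/v = -47/v + v/93)
j(30) - 1*17757 = (-47/30 + (1/93)*30) - 1*17757 = (-47*1/30 + 10/31) - 17757 = (-47/30 + 10/31) - 17757 = -1157/930 - 17757 = -16515167/930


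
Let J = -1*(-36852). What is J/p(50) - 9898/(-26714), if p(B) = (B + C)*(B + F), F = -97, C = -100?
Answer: 251931157/15694475 ≈ 16.052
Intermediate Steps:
p(B) = (-100 + B)*(-97 + B) (p(B) = (B - 100)*(B - 97) = (-100 + B)*(-97 + B))
J = 36852
J/p(50) - 9898/(-26714) = 36852/(9700 + 50² - 197*50) - 9898/(-26714) = 36852/(9700 + 2500 - 9850) - 9898*(-1/26714) = 36852/2350 + 4949/13357 = 36852*(1/2350) + 4949/13357 = 18426/1175 + 4949/13357 = 251931157/15694475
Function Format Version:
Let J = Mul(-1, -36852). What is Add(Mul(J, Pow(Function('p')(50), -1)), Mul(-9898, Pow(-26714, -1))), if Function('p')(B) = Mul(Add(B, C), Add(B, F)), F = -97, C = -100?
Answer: Rational(251931157, 15694475) ≈ 16.052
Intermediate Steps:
Function('p')(B) = Mul(Add(-100, B), Add(-97, B)) (Function('p')(B) = Mul(Add(B, -100), Add(B, -97)) = Mul(Add(-100, B), Add(-97, B)))
J = 36852
Add(Mul(J, Pow(Function('p')(50), -1)), Mul(-9898, Pow(-26714, -1))) = Add(Mul(36852, Pow(Add(9700, Pow(50, 2), Mul(-197, 50)), -1)), Mul(-9898, Pow(-26714, -1))) = Add(Mul(36852, Pow(Add(9700, 2500, -9850), -1)), Mul(-9898, Rational(-1, 26714))) = Add(Mul(36852, Pow(2350, -1)), Rational(4949, 13357)) = Add(Mul(36852, Rational(1, 2350)), Rational(4949, 13357)) = Add(Rational(18426, 1175), Rational(4949, 13357)) = Rational(251931157, 15694475)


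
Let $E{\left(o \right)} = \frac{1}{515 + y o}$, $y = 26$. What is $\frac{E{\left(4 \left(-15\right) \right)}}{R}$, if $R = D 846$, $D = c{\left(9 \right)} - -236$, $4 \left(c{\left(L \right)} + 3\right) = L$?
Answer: $- \frac{2}{415954935} \approx -4.8082 \cdot 10^{-9}$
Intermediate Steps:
$c{\left(L \right)} = -3 + \frac{L}{4}$
$E{\left(o \right)} = \frac{1}{515 + 26 o}$
$D = \frac{941}{4}$ ($D = \left(-3 + \frac{1}{4} \cdot 9\right) - -236 = \left(-3 + \frac{9}{4}\right) + 236 = - \frac{3}{4} + 236 = \frac{941}{4} \approx 235.25$)
$R = \frac{398043}{2}$ ($R = \frac{941}{4} \cdot 846 = \frac{398043}{2} \approx 1.9902 \cdot 10^{5}$)
$\frac{E{\left(4 \left(-15\right) \right)}}{R} = \frac{1}{\left(515 + 26 \cdot 4 \left(-15\right)\right) \frac{398043}{2}} = \frac{1}{515 + 26 \left(-60\right)} \frac{2}{398043} = \frac{1}{515 - 1560} \cdot \frac{2}{398043} = \frac{1}{-1045} \cdot \frac{2}{398043} = \left(- \frac{1}{1045}\right) \frac{2}{398043} = - \frac{2}{415954935}$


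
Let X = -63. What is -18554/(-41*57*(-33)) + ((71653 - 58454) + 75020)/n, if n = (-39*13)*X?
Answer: 690100465/273702429 ≈ 2.5214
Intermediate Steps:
n = 31941 (n = -39*13*(-63) = -507*(-63) = 31941)
-18554/(-41*57*(-33)) + ((71653 - 58454) + 75020)/n = -18554/(-41*57*(-33)) + ((71653 - 58454) + 75020)/31941 = -18554/((-2337*(-33))) + (13199 + 75020)*(1/31941) = -18554/77121 + 88219*(1/31941) = -18554*1/77121 + 88219/31941 = -18554/77121 + 88219/31941 = 690100465/273702429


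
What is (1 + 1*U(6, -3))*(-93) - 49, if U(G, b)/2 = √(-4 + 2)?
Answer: -142 - 186*I*√2 ≈ -142.0 - 263.04*I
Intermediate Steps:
U(G, b) = 2*I*√2 (U(G, b) = 2*√(-4 + 2) = 2*√(-2) = 2*(I*√2) = 2*I*√2)
(1 + 1*U(6, -3))*(-93) - 49 = (1 + 1*(2*I*√2))*(-93) - 49 = (1 + 2*I*√2)*(-93) - 49 = (-93 - 186*I*√2) - 49 = -142 - 186*I*√2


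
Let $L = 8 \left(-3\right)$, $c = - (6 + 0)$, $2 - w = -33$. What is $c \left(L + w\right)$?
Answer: $-66$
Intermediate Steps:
$w = 35$ ($w = 2 - -33 = 2 + 33 = 35$)
$c = -6$ ($c = \left(-1\right) 6 = -6$)
$L = -24$
$c \left(L + w\right) = - 6 \left(-24 + 35\right) = \left(-6\right) 11 = -66$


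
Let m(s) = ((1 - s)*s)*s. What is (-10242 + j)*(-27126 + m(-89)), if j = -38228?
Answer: -33238981080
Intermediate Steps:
m(s) = s**2*(1 - s) (m(s) = (s*(1 - s))*s = s**2*(1 - s))
(-10242 + j)*(-27126 + m(-89)) = (-10242 - 38228)*(-27126 + (-89)**2*(1 - 1*(-89))) = -48470*(-27126 + 7921*(1 + 89)) = -48470*(-27126 + 7921*90) = -48470*(-27126 + 712890) = -48470*685764 = -33238981080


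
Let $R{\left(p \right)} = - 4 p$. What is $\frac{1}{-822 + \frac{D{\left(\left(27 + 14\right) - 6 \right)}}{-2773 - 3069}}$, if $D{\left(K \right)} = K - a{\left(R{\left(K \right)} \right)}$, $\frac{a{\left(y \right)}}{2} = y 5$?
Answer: $- \frac{5842}{4803559} \approx -0.0012162$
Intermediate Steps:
$a{\left(y \right)} = 10 y$ ($a{\left(y \right)} = 2 y 5 = 2 \cdot 5 y = 10 y$)
$D{\left(K \right)} = 41 K$ ($D{\left(K \right)} = K - 10 \left(- 4 K\right) = K - - 40 K = K + 40 K = 41 K$)
$\frac{1}{-822 + \frac{D{\left(\left(27 + 14\right) - 6 \right)}}{-2773 - 3069}} = \frac{1}{-822 + \frac{41 \left(\left(27 + 14\right) - 6\right)}{-2773 - 3069}} = \frac{1}{-822 + \frac{41 \left(41 - 6\right)}{-2773 - 3069}} = \frac{1}{-822 + \frac{41 \cdot 35}{-5842}} = \frac{1}{-822 + 1435 \left(- \frac{1}{5842}\right)} = \frac{1}{-822 - \frac{1435}{5842}} = \frac{1}{- \frac{4803559}{5842}} = - \frac{5842}{4803559}$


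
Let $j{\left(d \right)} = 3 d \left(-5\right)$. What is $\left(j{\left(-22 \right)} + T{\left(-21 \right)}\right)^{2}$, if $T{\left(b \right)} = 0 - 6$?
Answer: $104976$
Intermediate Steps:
$T{\left(b \right)} = -6$ ($T{\left(b \right)} = 0 - 6 = -6$)
$j{\left(d \right)} = - 15 d$
$\left(j{\left(-22 \right)} + T{\left(-21 \right)}\right)^{2} = \left(\left(-15\right) \left(-22\right) - 6\right)^{2} = \left(330 - 6\right)^{2} = 324^{2} = 104976$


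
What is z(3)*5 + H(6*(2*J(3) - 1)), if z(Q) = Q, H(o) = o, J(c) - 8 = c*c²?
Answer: 429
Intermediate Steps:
J(c) = 8 + c³ (J(c) = 8 + c*c² = 8 + c³)
z(3)*5 + H(6*(2*J(3) - 1)) = 3*5 + 6*(2*(8 + 3³) - 1) = 15 + 6*(2*(8 + 27) - 1) = 15 + 6*(2*35 - 1) = 15 + 6*(70 - 1) = 15 + 6*69 = 15 + 414 = 429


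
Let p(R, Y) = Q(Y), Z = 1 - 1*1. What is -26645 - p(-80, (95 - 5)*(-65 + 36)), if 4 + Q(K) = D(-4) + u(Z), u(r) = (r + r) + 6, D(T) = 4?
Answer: -26651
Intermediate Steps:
Z = 0 (Z = 1 - 1 = 0)
u(r) = 6 + 2*r (u(r) = 2*r + 6 = 6 + 2*r)
Q(K) = 6 (Q(K) = -4 + (4 + (6 + 2*0)) = -4 + (4 + (6 + 0)) = -4 + (4 + 6) = -4 + 10 = 6)
p(R, Y) = 6
-26645 - p(-80, (95 - 5)*(-65 + 36)) = -26645 - 1*6 = -26645 - 6 = -26651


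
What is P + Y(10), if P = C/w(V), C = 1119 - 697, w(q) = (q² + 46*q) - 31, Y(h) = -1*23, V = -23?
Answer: -6651/280 ≈ -23.754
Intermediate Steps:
Y(h) = -23
w(q) = -31 + q² + 46*q
C = 422
P = -211/280 (P = 422/(-31 + (-23)² + 46*(-23)) = 422/(-31 + 529 - 1058) = 422/(-560) = 422*(-1/560) = -211/280 ≈ -0.75357)
P + Y(10) = -211/280 - 23 = -6651/280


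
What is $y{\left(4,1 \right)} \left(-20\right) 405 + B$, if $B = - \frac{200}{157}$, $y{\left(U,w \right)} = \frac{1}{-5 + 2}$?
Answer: $\frac{423700}{157} \approx 2698.7$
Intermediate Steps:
$y{\left(U,w \right)} = - \frac{1}{3}$ ($y{\left(U,w \right)} = \frac{1}{-3} = - \frac{1}{3}$)
$B = - \frac{200}{157}$ ($B = \left(-200\right) \frac{1}{157} = - \frac{200}{157} \approx -1.2739$)
$y{\left(4,1 \right)} \left(-20\right) 405 + B = \left(- \frac{1}{3}\right) \left(-20\right) 405 - \frac{200}{157} = \frac{20}{3} \cdot 405 - \frac{200}{157} = 2700 - \frac{200}{157} = \frac{423700}{157}$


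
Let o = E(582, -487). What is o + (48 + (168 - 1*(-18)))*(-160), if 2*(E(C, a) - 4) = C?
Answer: -37145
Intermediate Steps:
E(C, a) = 4 + C/2
o = 295 (o = 4 + (½)*582 = 4 + 291 = 295)
o + (48 + (168 - 1*(-18)))*(-160) = 295 + (48 + (168 - 1*(-18)))*(-160) = 295 + (48 + (168 + 18))*(-160) = 295 + (48 + 186)*(-160) = 295 + 234*(-160) = 295 - 37440 = -37145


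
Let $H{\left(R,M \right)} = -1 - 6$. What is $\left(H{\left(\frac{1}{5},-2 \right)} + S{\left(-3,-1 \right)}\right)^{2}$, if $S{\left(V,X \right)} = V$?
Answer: $100$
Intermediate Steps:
$H{\left(R,M \right)} = -7$ ($H{\left(R,M \right)} = -1 - 6 = -7$)
$\left(H{\left(\frac{1}{5},-2 \right)} + S{\left(-3,-1 \right)}\right)^{2} = \left(-7 - 3\right)^{2} = \left(-10\right)^{2} = 100$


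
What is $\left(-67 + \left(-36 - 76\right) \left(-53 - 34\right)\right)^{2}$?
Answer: $93644329$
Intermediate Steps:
$\left(-67 + \left(-36 - 76\right) \left(-53 - 34\right)\right)^{2} = \left(-67 - -9744\right)^{2} = \left(-67 + 9744\right)^{2} = 9677^{2} = 93644329$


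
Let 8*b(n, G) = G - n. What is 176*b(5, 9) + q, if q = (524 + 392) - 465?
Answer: 539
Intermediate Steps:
b(n, G) = -n/8 + G/8 (b(n, G) = (G - n)/8 = -n/8 + G/8)
q = 451 (q = 916 - 465 = 451)
176*b(5, 9) + q = 176*(-⅛*5 + (⅛)*9) + 451 = 176*(-5/8 + 9/8) + 451 = 176*(½) + 451 = 88 + 451 = 539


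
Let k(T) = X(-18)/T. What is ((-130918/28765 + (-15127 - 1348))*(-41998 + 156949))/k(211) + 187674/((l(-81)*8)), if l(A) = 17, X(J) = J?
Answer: 43435157886893403/1956020 ≈ 2.2206e+10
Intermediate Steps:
k(T) = -18/T
((-130918/28765 + (-15127 - 1348))*(-41998 + 156949))/k(211) + 187674/((l(-81)*8)) = ((-130918/28765 + (-15127 - 1348))*(-41998 + 156949))/((-18/211)) + 187674/((17*8)) = ((-130918*1/28765 - 16475)*114951)/((-18*1/211)) + 187674/136 = ((-130918/28765 - 16475)*114951)/(-18/211) + 187674*(1/136) = -474034293/28765*114951*(-211/18) + 93837/68 = -54490716014643/28765*(-211/18) + 93837/68 = 1277504564343297/57530 + 93837/68 = 43435157886893403/1956020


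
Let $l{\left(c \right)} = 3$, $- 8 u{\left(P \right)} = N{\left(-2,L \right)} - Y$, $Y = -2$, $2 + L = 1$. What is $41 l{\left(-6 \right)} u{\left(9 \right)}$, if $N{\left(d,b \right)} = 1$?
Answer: $- \frac{369}{8} \approx -46.125$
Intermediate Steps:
$L = -1$ ($L = -2 + 1 = -1$)
$u{\left(P \right)} = - \frac{3}{8}$ ($u{\left(P \right)} = - \frac{1 - -2}{8} = - \frac{1 + 2}{8} = \left(- \frac{1}{8}\right) 3 = - \frac{3}{8}$)
$41 l{\left(-6 \right)} u{\left(9 \right)} = 41 \cdot 3 \left(- \frac{3}{8}\right) = 123 \left(- \frac{3}{8}\right) = - \frac{369}{8}$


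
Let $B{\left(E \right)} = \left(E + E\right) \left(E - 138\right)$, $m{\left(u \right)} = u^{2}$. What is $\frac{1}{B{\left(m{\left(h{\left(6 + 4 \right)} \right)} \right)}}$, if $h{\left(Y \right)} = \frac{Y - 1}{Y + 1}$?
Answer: $- \frac{14641}{2691954} \approx -0.0054388$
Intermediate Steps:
$h{\left(Y \right)} = \frac{-1 + Y}{1 + Y}$
$B{\left(E \right)} = 2 E \left(-138 + E\right)$
$\frac{1}{B{\left(m{\left(h{\left(6 + 4 \right)} \right)} \right)}} = \frac{1}{2 \left(\frac{-1 + \left(6 + 4\right)}{1 + \left(6 + 4\right)}\right)^{2} \left(-138 + \left(\frac{-1 + \left(6 + 4\right)}{1 + \left(6 + 4\right)}\right)^{2}\right)} = \frac{1}{2 \left(\frac{-1 + 10}{1 + 10}\right)^{2} \left(-138 + \left(\frac{-1 + 10}{1 + 10}\right)^{2}\right)} = \frac{1}{2 \left(\frac{1}{11} \cdot 9\right)^{2} \left(-138 + \left(\frac{1}{11} \cdot 9\right)^{2}\right)} = \frac{1}{2 \left(\frac{9}{11}\right)^{2} \left(-138 + \left(\frac{9}{11}\right)^{2}\right)} = \frac{1}{2 \cdot \frac{81}{121} \left(-138 + \frac{81}{121}\right)} = \frac{1}{2 \cdot \frac{81}{121} \left(- \frac{16617}{121}\right)} = \frac{1}{- \frac{2691954}{14641}} = - \frac{14641}{2691954}$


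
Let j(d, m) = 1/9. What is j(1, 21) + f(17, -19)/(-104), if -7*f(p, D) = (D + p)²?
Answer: 191/1638 ≈ 0.11661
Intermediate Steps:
f(p, D) = -(D + p)²/7
j(d, m) = ⅑
j(1, 21) + f(17, -19)/(-104) = ⅑ - (-19 + 17)²/7/(-104) = ⅑ - ⅐*(-2)²*(-1/104) = ⅑ - ⅐*4*(-1/104) = ⅑ - 4/7*(-1/104) = ⅑ + 1/182 = 191/1638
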